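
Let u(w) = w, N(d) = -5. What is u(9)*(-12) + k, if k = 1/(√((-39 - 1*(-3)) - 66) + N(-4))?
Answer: -13721/127 - I*√102/127 ≈ -108.04 - 0.079524*I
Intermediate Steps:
k = 1/(-5 + I*√102) (k = 1/(√((-39 - 1*(-3)) - 66) - 5) = 1/(√((-39 + 3) - 66) - 5) = 1/(√(-36 - 66) - 5) = 1/(√(-102) - 5) = 1/(I*√102 - 5) = 1/(-5 + I*√102) ≈ -0.03937 - 0.079524*I)
u(9)*(-12) + k = 9*(-12) + (-5/127 - I*√102/127) = -108 + (-5/127 - I*√102/127) = -13721/127 - I*√102/127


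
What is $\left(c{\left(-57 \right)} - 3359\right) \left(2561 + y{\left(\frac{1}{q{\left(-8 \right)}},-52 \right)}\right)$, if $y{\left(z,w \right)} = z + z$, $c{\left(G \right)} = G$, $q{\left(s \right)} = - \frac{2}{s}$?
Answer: $-8775704$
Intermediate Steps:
$y{\left(z,w \right)} = 2 z$
$\left(c{\left(-57 \right)} - 3359\right) \left(2561 + y{\left(\frac{1}{q{\left(-8 \right)}},-52 \right)}\right) = \left(-57 - 3359\right) \left(2561 + \frac{2}{\left(-2\right) \frac{1}{-8}}\right) = - 3416 \left(2561 + \frac{2}{\left(-2\right) \left(- \frac{1}{8}\right)}\right) = - 3416 \left(2561 + 2 \frac{1}{\frac{1}{4}}\right) = - 3416 \left(2561 + 2 \cdot 4\right) = - 3416 \left(2561 + 8\right) = \left(-3416\right) 2569 = -8775704$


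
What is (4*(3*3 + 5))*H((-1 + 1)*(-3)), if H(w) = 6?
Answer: 336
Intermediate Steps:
(4*(3*3 + 5))*H((-1 + 1)*(-3)) = (4*(3*3 + 5))*6 = (4*(9 + 5))*6 = (4*14)*6 = 56*6 = 336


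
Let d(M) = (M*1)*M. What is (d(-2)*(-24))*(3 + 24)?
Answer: -2592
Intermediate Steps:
d(M) = M² (d(M) = M*M = M²)
(d(-2)*(-24))*(3 + 24) = ((-2)²*(-24))*(3 + 24) = (4*(-24))*27 = -96*27 = -2592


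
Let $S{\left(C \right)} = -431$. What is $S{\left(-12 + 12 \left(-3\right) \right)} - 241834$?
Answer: $-242265$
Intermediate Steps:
$S{\left(-12 + 12 \left(-3\right) \right)} - 241834 = -431 - 241834 = -242265$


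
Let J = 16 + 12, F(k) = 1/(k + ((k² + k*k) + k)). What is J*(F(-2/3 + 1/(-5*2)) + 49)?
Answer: 29756/23 ≈ 1293.7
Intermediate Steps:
F(k) = 1/(2*k + 2*k²) (F(k) = 1/(k + ((k² + k²) + k)) = 1/(k + (2*k² + k)) = 1/(k + (k + 2*k²)) = 1/(2*k + 2*k²))
J = 28
J*(F(-2/3 + 1/(-5*2)) + 49) = 28*(1/(2*(-2/3 + 1/(-5*2))*(1 + (-2/3 + 1/(-5*2)))) + 49) = 28*(1/(2*(-2*⅓ + 1/(-10))*(1 + (-2*⅓ + 1/(-10)))) + 49) = 28*(1/(2*(-⅔ + 1*(-⅒))*(1 + (-⅔ + 1*(-⅒)))) + 49) = 28*(1/(2*(-⅔ - ⅒)*(1 + (-⅔ - ⅒))) + 49) = 28*(1/(2*(-23/30)*(1 - 23/30)) + 49) = 28*((½)*(-30/23)/(7/30) + 49) = 28*((½)*(-30/23)*(30/7) + 49) = 28*(-450/161 + 49) = 28*(7439/161) = 29756/23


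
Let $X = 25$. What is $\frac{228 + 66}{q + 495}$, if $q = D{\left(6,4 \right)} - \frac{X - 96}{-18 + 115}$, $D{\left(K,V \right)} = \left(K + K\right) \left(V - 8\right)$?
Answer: $\frac{14259}{21715} \approx 0.65664$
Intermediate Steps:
$D{\left(K,V \right)} = 2 K \left(-8 + V\right)$
$q = - \frac{4585}{97}$ ($q = 2 \cdot 6 \left(-8 + 4\right) - \frac{25 - 96}{-18 + 115} = 2 \cdot 6 \left(-4\right) - - \frac{71}{97} = -48 - \left(-71\right) \frac{1}{97} = -48 - - \frac{71}{97} = -48 + \frac{71}{97} = - \frac{4585}{97} \approx -47.268$)
$\frac{228 + 66}{q + 495} = \frac{228 + 66}{- \frac{4585}{97} + 495} = \frac{294}{\frac{43430}{97}} = 294 \cdot \frac{97}{43430} = \frac{14259}{21715}$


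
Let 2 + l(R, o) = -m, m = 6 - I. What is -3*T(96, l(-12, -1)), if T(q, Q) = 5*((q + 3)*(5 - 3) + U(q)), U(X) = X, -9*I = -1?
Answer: -4410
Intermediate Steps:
I = ⅑ (I = -⅑*(-1) = ⅑ ≈ 0.11111)
m = 53/9 (m = 6 - 1*⅑ = 6 - ⅑ = 53/9 ≈ 5.8889)
l(R, o) = -71/9 (l(R, o) = -2 - 1*53/9 = -2 - 53/9 = -71/9)
T(q, Q) = 30 + 15*q (T(q, Q) = 5*((q + 3)*(5 - 3) + q) = 5*((3 + q)*2 + q) = 5*((6 + 2*q) + q) = 5*(6 + 3*q) = 30 + 15*q)
-3*T(96, l(-12, -1)) = -3*(30 + 15*96) = -3*(30 + 1440) = -3*1470 = -4410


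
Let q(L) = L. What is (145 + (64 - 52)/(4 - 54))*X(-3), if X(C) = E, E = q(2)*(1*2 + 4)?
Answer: 43428/25 ≈ 1737.1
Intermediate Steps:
E = 12 (E = 2*(1*2 + 4) = 2*(2 + 4) = 2*6 = 12)
X(C) = 12
(145 + (64 - 52)/(4 - 54))*X(-3) = (145 + (64 - 52)/(4 - 54))*12 = (145 + 12/(-50))*12 = (145 + 12*(-1/50))*12 = (145 - 6/25)*12 = (3619/25)*12 = 43428/25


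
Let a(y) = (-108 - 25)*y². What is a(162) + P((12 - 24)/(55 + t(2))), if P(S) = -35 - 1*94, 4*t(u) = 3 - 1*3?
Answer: -3490581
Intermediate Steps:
t(u) = 0 (t(u) = (3 - 1*3)/4 = (3 - 3)/4 = (¼)*0 = 0)
a(y) = -133*y²
P(S) = -129 (P(S) = -35 - 94 = -129)
a(162) + P((12 - 24)/(55 + t(2))) = -133*162² - 129 = -133*26244 - 129 = -3490452 - 129 = -3490581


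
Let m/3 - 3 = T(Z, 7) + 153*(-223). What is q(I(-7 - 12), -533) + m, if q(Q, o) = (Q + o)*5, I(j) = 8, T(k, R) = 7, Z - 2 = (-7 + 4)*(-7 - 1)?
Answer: -104952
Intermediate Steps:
Z = 26 (Z = 2 + (-7 + 4)*(-7 - 1) = 2 - 3*(-8) = 2 + 24 = 26)
m = -102327 (m = 9 + 3*(7 + 153*(-223)) = 9 + 3*(7 - 34119) = 9 + 3*(-34112) = 9 - 102336 = -102327)
q(Q, o) = 5*Q + 5*o
q(I(-7 - 12), -533) + m = (5*8 + 5*(-533)) - 102327 = (40 - 2665) - 102327 = -2625 - 102327 = -104952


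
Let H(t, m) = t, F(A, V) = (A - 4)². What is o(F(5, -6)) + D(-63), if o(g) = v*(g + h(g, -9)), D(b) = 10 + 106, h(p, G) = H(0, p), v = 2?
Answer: 118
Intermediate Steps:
F(A, V) = (-4 + A)²
h(p, G) = 0
D(b) = 116
o(g) = 2*g (o(g) = 2*(g + 0) = 2*g)
o(F(5, -6)) + D(-63) = 2*(-4 + 5)² + 116 = 2*1² + 116 = 2*1 + 116 = 2 + 116 = 118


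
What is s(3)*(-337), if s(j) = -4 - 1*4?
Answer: 2696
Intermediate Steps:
s(j) = -8 (s(j) = -4 - 4 = -8)
s(3)*(-337) = -8*(-337) = 2696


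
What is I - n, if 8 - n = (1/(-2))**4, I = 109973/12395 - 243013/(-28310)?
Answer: 5344309709/561443920 ≈ 9.5189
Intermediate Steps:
I = 1225096353/70180490 (I = 109973*(1/12395) - 243013*(-1/28310) = 109973/12395 + 243013/28310 = 1225096353/70180490 ≈ 17.456)
n = 127/16 (n = 8 - (1/(-2))**4 = 8 - (-1/2)**4 = 8 - 1*1/16 = 8 - 1/16 = 127/16 ≈ 7.9375)
I - n = 1225096353/70180490 - 1*127/16 = 1225096353/70180490 - 127/16 = 5344309709/561443920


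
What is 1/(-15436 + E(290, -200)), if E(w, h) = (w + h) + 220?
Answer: -1/15126 ≈ -6.6111e-5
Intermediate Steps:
E(w, h) = 220 + h + w (E(w, h) = (h + w) + 220 = 220 + h + w)
1/(-15436 + E(290, -200)) = 1/(-15436 + (220 - 200 + 290)) = 1/(-15436 + 310) = 1/(-15126) = -1/15126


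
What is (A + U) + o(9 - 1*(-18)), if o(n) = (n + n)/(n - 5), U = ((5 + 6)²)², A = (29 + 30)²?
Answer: 199369/11 ≈ 18124.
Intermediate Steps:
A = 3481 (A = 59² = 3481)
U = 14641 (U = (11²)² = 121² = 14641)
o(n) = 2*n/(-5 + n) (o(n) = (2*n)/(-5 + n) = 2*n/(-5 + n))
(A + U) + o(9 - 1*(-18)) = (3481 + 14641) + 2*(9 - 1*(-18))/(-5 + (9 - 1*(-18))) = 18122 + 2*(9 + 18)/(-5 + (9 + 18)) = 18122 + 2*27/(-5 + 27) = 18122 + 2*27/22 = 18122 + 2*27*(1/22) = 18122 + 27/11 = 199369/11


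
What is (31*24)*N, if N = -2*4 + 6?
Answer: -1488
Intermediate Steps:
N = -2 (N = -8 + 6 = -2)
(31*24)*N = (31*24)*(-2) = 744*(-2) = -1488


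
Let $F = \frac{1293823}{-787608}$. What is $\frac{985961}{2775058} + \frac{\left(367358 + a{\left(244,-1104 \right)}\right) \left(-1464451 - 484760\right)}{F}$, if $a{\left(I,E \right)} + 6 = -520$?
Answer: $\frac{1562817445266206202292631}{3590433866734} \approx 4.3527 \cdot 10^{11}$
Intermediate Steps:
$a{\left(I,E \right)} = -526$ ($a{\left(I,E \right)} = -6 - 520 = -526$)
$F = - \frac{1293823}{787608}$ ($F = 1293823 \left(- \frac{1}{787608}\right) = - \frac{1293823}{787608} \approx -1.6427$)
$\frac{985961}{2775058} + \frac{\left(367358 + a{\left(244,-1104 \right)}\right) \left(-1464451 - 484760\right)}{F} = \frac{985961}{2775058} + \frac{\left(367358 - 526\right) \left(-1464451 - 484760\right)}{- \frac{1293823}{787608}} = 985961 \cdot \frac{1}{2775058} + 366832 \left(-1949211\right) \left(- \frac{787608}{1293823}\right) = \frac{985961}{2775058} - - \frac{563165687082911616}{1293823} = \frac{985961}{2775058} + \frac{563165687082911616}{1293823} = \frac{1562817445266206202292631}{3590433866734}$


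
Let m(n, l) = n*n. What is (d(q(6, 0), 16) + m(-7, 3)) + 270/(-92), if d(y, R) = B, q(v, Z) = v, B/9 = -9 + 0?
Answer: -1607/46 ≈ -34.935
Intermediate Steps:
B = -81 (B = 9*(-9 + 0) = 9*(-9) = -81)
m(n, l) = n**2
d(y, R) = -81
(d(q(6, 0), 16) + m(-7, 3)) + 270/(-92) = (-81 + (-7)**2) + 270/(-92) = (-81 + 49) + 270*(-1/92) = -32 - 135/46 = -1607/46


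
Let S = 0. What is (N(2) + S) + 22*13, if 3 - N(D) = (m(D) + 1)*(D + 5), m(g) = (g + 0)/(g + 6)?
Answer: 1121/4 ≈ 280.25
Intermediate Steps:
m(g) = g/(6 + g)
N(D) = 3 - (1 + D/(6 + D))*(5 + D) (N(D) = 3 - (D/(6 + D) + 1)*(D + 5) = 3 - (1 + D/(6 + D))*(5 + D))
(N(2) + S) + 22*13 = ((-12 - 13*2 - 2*2**2)/(6 + 2) + 0) + 22*13 = ((-12 - 26 - 2*4)/8 + 0) + 286 = ((-12 - 26 - 8)/8 + 0) + 286 = ((1/8)*(-46) + 0) + 286 = (-23/4 + 0) + 286 = -23/4 + 286 = 1121/4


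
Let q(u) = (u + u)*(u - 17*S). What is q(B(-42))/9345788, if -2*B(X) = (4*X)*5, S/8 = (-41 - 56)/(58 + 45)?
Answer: 11854920/240654041 ≈ 0.049261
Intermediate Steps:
S = -776/103 (S = 8*((-41 - 56)/(58 + 45)) = 8*(-97/103) = -776/103 ≈ -7.5340)
B(X) = -10*X (B(X) = -4*X*5/2 = -10*X)
q(u) = 2*u*(13192/103 + u) (q(u) = (u + u)*(u - 17*(-776/103)) = (2*u)*(u + 13192/103) = (2*u)*(13192/103 + u) = 2*u*(13192/103 + u))
q(B(-42))/9345788 = (2*(-10*(-42))*(13192 + 103*(-10*(-42)))/103)/9345788 = ((2/103)*420*(13192 + 103*420))*(1/9345788) = ((2/103)*420*(13192 + 43260))*(1/9345788) = ((2/103)*420*56452)*(1/9345788) = (47419680/103)*(1/9345788) = 11854920/240654041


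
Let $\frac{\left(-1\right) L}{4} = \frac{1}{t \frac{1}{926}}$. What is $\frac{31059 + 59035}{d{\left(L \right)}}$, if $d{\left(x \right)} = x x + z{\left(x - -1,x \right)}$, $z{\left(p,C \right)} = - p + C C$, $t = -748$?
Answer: $\frac{3150497086}{1506821} \approx 2090.8$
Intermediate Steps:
$z{\left(p,C \right)} = C^{2} - p$ ($z{\left(p,C \right)} = - p + C^{2} = C^{2} - p$)
$L = \frac{926}{187}$ ($L = - \frac{4}{\left(-748\right) \frac{1}{926}} = - \frac{4}{- \frac{374}{463}} = \left(-4\right) \left(- \frac{463}{374}\right) = \frac{926}{187} \approx 4.9519$)
$d{\left(x \right)} = -1 - x + 2 x^{2}$ ($d{\left(x \right)} = x x - \left(1 + x - x^{2}\right) = x^{2} - \left(1 + x - x^{2}\right) = -1 - x + 2 x^{2}$)
$\frac{31059 + 59035}{d{\left(L \right)}} = \frac{31059 + 59035}{-1 - \frac{926}{187} + 2 \left(\frac{926}{187}\right)^{2}} = \frac{90094}{-1 - \frac{926}{187} + 2 \cdot \frac{857476}{34969}} = \frac{90094}{-1 - \frac{926}{187} + \frac{1714952}{34969}} = \frac{90094}{\frac{1506821}{34969}} = 90094 \cdot \frac{34969}{1506821} = \frac{3150497086}{1506821}$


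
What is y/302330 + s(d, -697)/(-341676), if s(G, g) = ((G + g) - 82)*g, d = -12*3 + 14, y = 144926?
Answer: -6626233113/5738828060 ≈ -1.1546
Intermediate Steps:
d = -22 (d = -36 + 14 = -22)
s(G, g) = g*(-82 + G + g) (s(G, g) = (-82 + G + g)*g = g*(-82 + G + g))
y/302330 + s(d, -697)/(-341676) = 144926/302330 - 697*(-82 - 22 - 697)/(-341676) = 144926*(1/302330) - 697*(-801)*(-1/341676) = 72463/151165 + 558297*(-1/341676) = 72463/151165 - 62033/37964 = -6626233113/5738828060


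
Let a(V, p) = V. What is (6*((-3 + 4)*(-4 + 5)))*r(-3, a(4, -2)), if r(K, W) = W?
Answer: 24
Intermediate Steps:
(6*((-3 + 4)*(-4 + 5)))*r(-3, a(4, -2)) = (6*((-3 + 4)*(-4 + 5)))*4 = (6*(1*1))*4 = (6*1)*4 = 6*4 = 24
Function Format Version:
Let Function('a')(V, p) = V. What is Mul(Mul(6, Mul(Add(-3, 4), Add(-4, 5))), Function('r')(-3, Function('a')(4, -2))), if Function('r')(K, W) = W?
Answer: 24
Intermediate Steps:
Mul(Mul(6, Mul(Add(-3, 4), Add(-4, 5))), Function('r')(-3, Function('a')(4, -2))) = Mul(Mul(6, Mul(Add(-3, 4), Add(-4, 5))), 4) = Mul(Mul(6, Mul(1, 1)), 4) = Mul(Mul(6, 1), 4) = Mul(6, 4) = 24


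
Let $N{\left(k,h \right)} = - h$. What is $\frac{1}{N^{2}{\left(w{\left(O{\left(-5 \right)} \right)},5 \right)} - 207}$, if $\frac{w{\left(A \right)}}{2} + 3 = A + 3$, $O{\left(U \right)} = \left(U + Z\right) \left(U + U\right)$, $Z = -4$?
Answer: $- \frac{1}{182} \approx -0.0054945$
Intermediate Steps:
$O{\left(U \right)} = 2 U \left(-4 + U\right)$ ($O{\left(U \right)} = \left(U - 4\right) \left(U + U\right) = \left(-4 + U\right) 2 U = 2 U \left(-4 + U\right)$)
$w{\left(A \right)} = 2 A$ ($w{\left(A \right)} = -6 + 2 \left(A + 3\right) = -6 + 2 \left(3 + A\right) = -6 + \left(6 + 2 A\right) = 2 A$)
$\frac{1}{N^{2}{\left(w{\left(O{\left(-5 \right)} \right)},5 \right)} - 207} = \frac{1}{\left(\left(-1\right) 5\right)^{2} - 207} = \frac{1}{\left(-5\right)^{2} - 207} = \frac{1}{25 - 207} = \frac{1}{-182} = - \frac{1}{182}$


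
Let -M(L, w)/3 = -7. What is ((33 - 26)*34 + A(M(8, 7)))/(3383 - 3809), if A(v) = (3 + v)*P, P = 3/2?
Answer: -137/213 ≈ -0.64319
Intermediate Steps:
M(L, w) = 21 (M(L, w) = -3*(-7) = 21)
P = 3/2 (P = 3*(½) = 3/2 ≈ 1.5000)
A(v) = 9/2 + 3*v/2 (A(v) = (3 + v)*(3/2) = 9/2 + 3*v/2)
((33 - 26)*34 + A(M(8, 7)))/(3383 - 3809) = ((33 - 26)*34 + (9/2 + (3/2)*21))/(3383 - 3809) = (7*34 + (9/2 + 63/2))/(-426) = (238 + 36)*(-1/426) = 274*(-1/426) = -137/213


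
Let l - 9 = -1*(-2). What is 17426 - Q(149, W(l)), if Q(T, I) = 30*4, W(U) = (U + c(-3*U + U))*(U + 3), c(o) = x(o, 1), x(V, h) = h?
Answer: 17306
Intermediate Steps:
c(o) = 1
l = 11 (l = 9 - 1*(-2) = 9 + 2 = 11)
W(U) = (1 + U)*(3 + U) (W(U) = (U + 1)*(U + 3) = (1 + U)*(3 + U))
Q(T, I) = 120
17426 - Q(149, W(l)) = 17426 - 1*120 = 17426 - 120 = 17306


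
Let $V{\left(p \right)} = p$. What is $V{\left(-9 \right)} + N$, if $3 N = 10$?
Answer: $- \frac{17}{3} \approx -5.6667$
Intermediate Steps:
$N = \frac{10}{3}$ ($N = \frac{1}{3} \cdot 10 = \frac{10}{3} \approx 3.3333$)
$V{\left(-9 \right)} + N = -9 + \frac{10}{3} = - \frac{17}{3}$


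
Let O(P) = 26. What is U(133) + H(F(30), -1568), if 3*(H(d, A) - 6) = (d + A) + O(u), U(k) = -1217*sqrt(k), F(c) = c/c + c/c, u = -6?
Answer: -1522/3 - 1217*sqrt(133) ≈ -14542.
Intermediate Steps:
F(c) = 2 (F(c) = 1 + 1 = 2)
H(d, A) = 44/3 + A/3 + d/3 (H(d, A) = 6 + ((d + A) + 26)/3 = 6 + ((A + d) + 26)/3 = 6 + (26 + A + d)/3 = 6 + (26/3 + A/3 + d/3) = 44/3 + A/3 + d/3)
U(133) + H(F(30), -1568) = -1217*sqrt(133) + (44/3 + (1/3)*(-1568) + (1/3)*2) = -1217*sqrt(133) + (44/3 - 1568/3 + 2/3) = -1217*sqrt(133) - 1522/3 = -1522/3 - 1217*sqrt(133)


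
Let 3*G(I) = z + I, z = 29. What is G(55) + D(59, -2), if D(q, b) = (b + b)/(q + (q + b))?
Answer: 811/29 ≈ 27.966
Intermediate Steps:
D(q, b) = 2*b/(b + 2*q) (D(q, b) = (2*b)/(q + (b + q)) = (2*b)/(b + 2*q) = 2*b/(b + 2*q))
G(I) = 29/3 + I/3 (G(I) = (29 + I)/3 = 29/3 + I/3)
G(55) + D(59, -2) = (29/3 + (⅓)*55) + 2*(-2)/(-2 + 2*59) = (29/3 + 55/3) + 2*(-2)/(-2 + 118) = 28 + 2*(-2)/116 = 28 + 2*(-2)*(1/116) = 28 - 1/29 = 811/29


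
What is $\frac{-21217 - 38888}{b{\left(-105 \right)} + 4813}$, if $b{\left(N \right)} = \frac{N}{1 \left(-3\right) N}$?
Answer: $- \frac{180315}{14438} \approx -12.489$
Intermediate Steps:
$b{\left(N \right)} = - \frac{1}{3}$ ($b{\left(N \right)} = \frac{N}{\left(-3\right) N} = N \left(- \frac{1}{3 N}\right) = - \frac{1}{3}$)
$\frac{-21217 - 38888}{b{\left(-105 \right)} + 4813} = \frac{-21217 - 38888}{- \frac{1}{3} + 4813} = - \frac{60105}{\frac{14438}{3}} = \left(-60105\right) \frac{3}{14438} = - \frac{180315}{14438}$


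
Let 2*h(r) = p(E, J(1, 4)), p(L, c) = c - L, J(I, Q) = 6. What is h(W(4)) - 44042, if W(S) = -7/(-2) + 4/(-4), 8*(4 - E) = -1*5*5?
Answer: -704681/16 ≈ -44043.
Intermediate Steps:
E = 57/8 (E = 4 - (-1*5)*5/8 = 4 - (-5)*5/8 = 4 - ⅛*(-25) = 4 + 25/8 = 57/8 ≈ 7.1250)
W(S) = 5/2 (W(S) = -7*(-½) + 4*(-¼) = 7/2 - 1 = 5/2)
h(r) = -9/16 (h(r) = (6 - 1*57/8)/2 = (6 - 57/8)/2 = (½)*(-9/8) = -9/16)
h(W(4)) - 44042 = -9/16 - 44042 = -704681/16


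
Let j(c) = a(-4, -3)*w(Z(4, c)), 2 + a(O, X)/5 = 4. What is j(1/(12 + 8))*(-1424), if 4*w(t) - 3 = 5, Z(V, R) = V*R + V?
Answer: -28480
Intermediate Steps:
Z(V, R) = V + R*V (Z(V, R) = R*V + V = V + R*V)
w(t) = 2 (w(t) = ¾ + (¼)*5 = ¾ + 5/4 = 2)
a(O, X) = 10 (a(O, X) = -10 + 5*4 = -10 + 20 = 10)
j(c) = 20 (j(c) = 10*2 = 20)
j(1/(12 + 8))*(-1424) = 20*(-1424) = -28480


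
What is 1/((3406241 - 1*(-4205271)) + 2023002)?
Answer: 1/9634514 ≈ 1.0379e-7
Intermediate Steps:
1/((3406241 - 1*(-4205271)) + 2023002) = 1/((3406241 + 4205271) + 2023002) = 1/(7611512 + 2023002) = 1/9634514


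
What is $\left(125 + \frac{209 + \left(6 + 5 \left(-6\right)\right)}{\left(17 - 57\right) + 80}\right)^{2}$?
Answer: $\frac{1075369}{64} \approx 16803.0$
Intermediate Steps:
$\left(125 + \frac{209 + \left(6 + 5 \left(-6\right)\right)}{\left(17 - 57\right) + 80}\right)^{2} = \left(125 + \frac{209 + \left(6 - 30\right)}{-40 + 80}\right)^{2} = \left(125 + \frac{209 - 24}{40}\right)^{2} = \left(125 + 185 \cdot \frac{1}{40}\right)^{2} = \left(125 + \frac{37}{8}\right)^{2} = \left(\frac{1037}{8}\right)^{2} = \frac{1075369}{64}$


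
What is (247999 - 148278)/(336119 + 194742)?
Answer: 99721/530861 ≈ 0.18785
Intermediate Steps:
(247999 - 148278)/(336119 + 194742) = 99721/530861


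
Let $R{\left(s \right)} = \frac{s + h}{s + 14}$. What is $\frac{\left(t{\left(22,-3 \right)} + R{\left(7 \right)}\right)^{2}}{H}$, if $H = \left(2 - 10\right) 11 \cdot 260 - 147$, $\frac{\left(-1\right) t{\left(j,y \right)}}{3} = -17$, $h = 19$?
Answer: $- \frac{1203409}{10154907} \approx -0.11851$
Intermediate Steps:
$t{\left(j,y \right)} = 51$ ($t{\left(j,y \right)} = \left(-3\right) \left(-17\right) = 51$)
$H = -23027$ ($H = \left(-8\right) 11 \cdot 260 - 147 = \left(-88\right) 260 - 147 = -22880 - 147 = -23027$)
$R{\left(s \right)} = \frac{19 + s}{14 + s}$ ($R{\left(s \right)} = \frac{s + 19}{s + 14} = \frac{19 + s}{14 + s}$)
$\frac{\left(t{\left(22,-3 \right)} + R{\left(7 \right)}\right)^{2}}{H} = \frac{\left(51 + \frac{19 + 7}{14 + 7}\right)^{2}}{-23027} = \left(51 + \frac{1}{21} \cdot 26\right)^{2} \left(- \frac{1}{23027}\right) = \left(51 + \frac{26}{21}\right)^{2} \left(- \frac{1}{23027}\right) = \left(\frac{1097}{21}\right)^{2} \left(- \frac{1}{23027}\right) = \frac{1203409}{441} \left(- \frac{1}{23027}\right) = - \frac{1203409}{10154907}$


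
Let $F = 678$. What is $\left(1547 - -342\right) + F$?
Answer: $2567$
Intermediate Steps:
$\left(1547 - -342\right) + F = \left(1547 - -342\right) + 678 = \left(1547 + 342\right) + 678 = 1889 + 678 = 2567$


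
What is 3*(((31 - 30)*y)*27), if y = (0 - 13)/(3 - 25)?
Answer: 1053/22 ≈ 47.864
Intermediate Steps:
y = 13/22 (y = -13/(-22) = -13*(-1/22) = 13/22 ≈ 0.59091)
3*(((31 - 30)*y)*27) = 3*(((31 - 30)*(13/22))*27) = 3*((1*(13/22))*27) = 3*((13/22)*27) = 3*(351/22) = 1053/22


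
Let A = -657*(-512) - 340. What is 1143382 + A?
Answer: 1479426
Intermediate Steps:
A = 336044 (A = 336384 - 340 = 336044)
1143382 + A = 1143382 + 336044 = 1479426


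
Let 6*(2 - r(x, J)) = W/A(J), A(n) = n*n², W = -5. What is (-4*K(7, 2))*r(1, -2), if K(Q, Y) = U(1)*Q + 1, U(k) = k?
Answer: -182/3 ≈ -60.667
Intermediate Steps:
A(n) = n³
K(Q, Y) = 1 + Q (K(Q, Y) = 1*Q + 1 = Q + 1 = 1 + Q)
r(x, J) = 2 + 5/(6*J³) (r(x, J) = 2 - (-5)/(6*(J³)) = 2 - (-5)/(6*J³) = 2 + 5/(6*J³))
(-4*K(7, 2))*r(1, -2) = (-4*(1 + 7))*(2 + (⅚)/(-2)³) = (-4*8)*(2 + (⅚)*(-⅛)) = -32*(2 - 5/48) = -32*91/48 = -182/3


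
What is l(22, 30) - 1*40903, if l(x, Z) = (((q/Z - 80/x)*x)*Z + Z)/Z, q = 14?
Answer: -614576/15 ≈ -40972.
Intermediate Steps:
l(x, Z) = (Z + Z*x*(-80/x + 14/Z))/Z (l(x, Z) = (((14/Z - 80/x)*x)*Z + Z)/Z = (((-80/x + 14/Z)*x)*Z + Z)/Z = ((x*(-80/x + 14/Z))*Z + Z)/Z = (Z*x*(-80/x + 14/Z) + Z)/Z = (Z + Z*x*(-80/x + 14/Z))/Z)
l(22, 30) - 1*40903 = (-79 + 14*22/30) - 1*40903 = (-79 + 14*22*(1/30)) - 40903 = (-79 + 154/15) - 40903 = -1031/15 - 40903 = -614576/15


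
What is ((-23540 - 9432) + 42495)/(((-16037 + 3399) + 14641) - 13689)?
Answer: -9523/11686 ≈ -0.81491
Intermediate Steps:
((-23540 - 9432) + 42495)/(((-16037 + 3399) + 14641) - 13689) = (-32972 + 42495)/((-12638 + 14641) - 13689) = 9523/(2003 - 13689) = 9523/(-11686) = 9523*(-1/11686) = -9523/11686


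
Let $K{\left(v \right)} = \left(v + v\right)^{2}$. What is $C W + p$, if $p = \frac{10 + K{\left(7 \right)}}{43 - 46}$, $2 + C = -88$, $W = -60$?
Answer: $\frac{15994}{3} \approx 5331.3$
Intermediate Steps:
$C = -90$ ($C = -2 - 88 = -90$)
$K{\left(v \right)} = 4 v^{2}$ ($K{\left(v \right)} = \left(2 v\right)^{2} = 4 v^{2}$)
$p = - \frac{206}{3}$ ($p = \frac{10 + 4 \cdot 7^{2}}{43 - 46} = \frac{10 + 4 \cdot 49}{-3} = \left(10 + 196\right) \left(- \frac{1}{3}\right) = 206 \left(- \frac{1}{3}\right) = - \frac{206}{3} \approx -68.667$)
$C W + p = \left(-90\right) \left(-60\right) - \frac{206}{3} = 5400 - \frac{206}{3} = \frac{15994}{3}$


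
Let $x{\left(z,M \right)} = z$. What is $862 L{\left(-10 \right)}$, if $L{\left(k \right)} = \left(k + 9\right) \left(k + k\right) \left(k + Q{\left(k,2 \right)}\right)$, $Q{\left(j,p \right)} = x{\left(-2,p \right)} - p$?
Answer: $-241360$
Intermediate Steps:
$Q{\left(j,p \right)} = -2 - p$
$L{\left(k \right)} = 2 k \left(-4 + k\right) \left(9 + k\right)$ ($L{\left(k \right)} = \left(k + 9\right) \left(k + k\right) \left(k - 4\right) = \left(9 + k\right) 2 k \left(k - 4\right) = 2 k \left(9 + k\right) \left(k - 4\right) = 2 k \left(9 + k\right) \left(-4 + k\right) = 2 k \left(-4 + k\right) \left(9 + k\right)$)
$862 L{\left(-10 \right)} = 862 \cdot 2 \left(-10\right) \left(-36 + \left(-10\right)^{2} + 5 \left(-10\right)\right) = 862 \cdot 2 \left(-10\right) \left(-36 + 100 - 50\right) = 862 \cdot 2 \left(-10\right) 14 = 862 \left(-280\right) = -241360$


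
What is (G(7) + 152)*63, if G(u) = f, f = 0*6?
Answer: 9576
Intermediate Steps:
f = 0
G(u) = 0
(G(7) + 152)*63 = (0 + 152)*63 = 152*63 = 9576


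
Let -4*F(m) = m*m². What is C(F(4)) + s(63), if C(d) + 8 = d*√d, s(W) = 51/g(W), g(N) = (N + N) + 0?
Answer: -319/42 - 64*I ≈ -7.5952 - 64.0*I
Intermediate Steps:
g(N) = 2*N (g(N) = 2*N + 0 = 2*N)
F(m) = -m³/4 (F(m) = -m*m²/4 = -m³/4)
s(W) = 51/(2*W) (s(W) = 51/((2*W)) = 51*(1/(2*W)) = 51/(2*W))
C(d) = -8 + d^(3/2) (C(d) = -8 + d*√d = -8 + d^(3/2))
C(F(4)) + s(63) = (-8 + (-¼*4³)^(3/2)) + (51/2)/63 = (-8 + (-¼*64)^(3/2)) + (51/2)*(1/63) = (-8 + (-16)^(3/2)) + 17/42 = (-8 - 64*I) + 17/42 = -319/42 - 64*I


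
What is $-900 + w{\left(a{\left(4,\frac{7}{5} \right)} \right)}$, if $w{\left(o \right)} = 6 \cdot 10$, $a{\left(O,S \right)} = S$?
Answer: $-840$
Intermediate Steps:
$w{\left(o \right)} = 60$
$-900 + w{\left(a{\left(4,\frac{7}{5} \right)} \right)} = -900 + 60 = -840$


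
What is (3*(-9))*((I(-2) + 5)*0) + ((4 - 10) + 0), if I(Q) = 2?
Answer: -6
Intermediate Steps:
(3*(-9))*((I(-2) + 5)*0) + ((4 - 10) + 0) = (3*(-9))*((2 + 5)*0) + ((4 - 10) + 0) = -189*0 + (-6 + 0) = -27*0 - 6 = 0 - 6 = -6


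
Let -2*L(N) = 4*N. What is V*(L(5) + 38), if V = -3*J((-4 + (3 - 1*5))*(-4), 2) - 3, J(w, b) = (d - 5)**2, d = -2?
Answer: -4200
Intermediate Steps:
L(N) = -2*N
J(w, b) = 49 (J(w, b) = (-2 - 5)**2 = (-7)**2 = 49)
V = -150 (V = -3*49 - 3 = -147 - 3 = -150)
V*(L(5) + 38) = -150*(-2*5 + 38) = -150*(-10 + 38) = -150*28 = -4200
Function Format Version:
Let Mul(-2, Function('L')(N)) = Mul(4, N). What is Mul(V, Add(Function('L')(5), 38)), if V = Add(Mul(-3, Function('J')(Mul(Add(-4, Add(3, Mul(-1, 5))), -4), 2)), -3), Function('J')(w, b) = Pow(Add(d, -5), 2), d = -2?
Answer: -4200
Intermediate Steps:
Function('L')(N) = Mul(-2, N) (Function('L')(N) = Mul(Rational(-1, 2), Mul(4, N)) = Mul(-2, N))
Function('J')(w, b) = 49 (Function('J')(w, b) = Pow(Add(-2, -5), 2) = Pow(-7, 2) = 49)
V = -150 (V = Add(Mul(-3, 49), -3) = Add(-147, -3) = -150)
Mul(V, Add(Function('L')(5), 38)) = Mul(-150, Add(Mul(-2, 5), 38)) = Mul(-150, Add(-10, 38)) = Mul(-150, 28) = -4200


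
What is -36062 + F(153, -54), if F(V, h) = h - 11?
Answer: -36127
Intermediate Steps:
F(V, h) = -11 + h
-36062 + F(153, -54) = -36062 + (-11 - 54) = -36062 - 65 = -36127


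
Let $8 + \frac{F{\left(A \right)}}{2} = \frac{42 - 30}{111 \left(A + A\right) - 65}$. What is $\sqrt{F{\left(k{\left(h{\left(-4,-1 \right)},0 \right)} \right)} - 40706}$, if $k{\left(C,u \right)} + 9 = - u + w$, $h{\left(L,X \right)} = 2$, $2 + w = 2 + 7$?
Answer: $\frac{3 i \sqrt{1172256522}}{509} \approx 201.8 i$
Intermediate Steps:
$w = 7$ ($w = -2 + \left(2 + 7\right) = -2 + 9 = 7$)
$k{\left(C,u \right)} = -2 - u$ ($k{\left(C,u \right)} = -9 - \left(-7 + u\right) = -2 - u$)
$F{\left(A \right)} = -16 + \frac{24}{-65 + 222 A}$ ($F{\left(A \right)} = -16 + 2 \frac{42 - 30}{111 \left(A + A\right) - 65} = -16 + 2 \frac{12}{111 \cdot 2 A - 65} = -16 + 2 \frac{12}{222 A - 65} = -16 + 2 \frac{12}{-65 + 222 A} = -16 + \frac{24}{-65 + 222 A}$)
$\sqrt{F{\left(k{\left(h{\left(-4,-1 \right)},0 \right)} \right)} - 40706} = \sqrt{\frac{8 \left(133 - 444 \left(-2 - 0\right)\right)}{-65 + 222 \left(-2 - 0\right)} - 40706} = \sqrt{\frac{8 \left(133 - 444 \left(-2 + 0\right)\right)}{-65 + 222 \left(-2 + 0\right)} - 40706} = \sqrt{\frac{8 \left(133 - -888\right)}{-65 + 222 \left(-2\right)} - 40706} = \sqrt{\frac{8 \left(133 + 888\right)}{-65 - 444} - 40706} = \sqrt{8 \frac{1}{-509} \cdot 1021 - 40706} = \sqrt{8 \left(- \frac{1}{509}\right) 1021 - 40706} = \sqrt{- \frac{8168}{509} - 40706} = \sqrt{- \frac{20727522}{509}} = \frac{3 i \sqrt{1172256522}}{509}$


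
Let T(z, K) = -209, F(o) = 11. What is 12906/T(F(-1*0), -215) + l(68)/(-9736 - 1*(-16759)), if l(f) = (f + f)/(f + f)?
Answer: -90638629/1467807 ≈ -61.751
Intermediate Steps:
l(f) = 1 (l(f) = (2*f)/((2*f)) = (2*f)*(1/(2*f)) = 1)
12906/T(F(-1*0), -215) + l(68)/(-9736 - 1*(-16759)) = 12906/(-209) + 1/(-9736 - 1*(-16759)) = 12906*(-1/209) + 1/(-9736 + 16759) = -12906/209 + 1/7023 = -90638629/1467807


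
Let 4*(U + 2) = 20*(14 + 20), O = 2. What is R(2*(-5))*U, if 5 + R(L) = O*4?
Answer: 504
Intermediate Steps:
R(L) = 3 (R(L) = -5 + 2*4 = -5 + 8 = 3)
U = 168 (U = -2 + (20*(14 + 20))/4 = -2 + (20*34)/4 = -2 + (1/4)*680 = -2 + 170 = 168)
R(2*(-5))*U = 3*168 = 504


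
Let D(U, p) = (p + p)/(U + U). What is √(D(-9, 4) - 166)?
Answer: I*√1498/3 ≈ 12.901*I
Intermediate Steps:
D(U, p) = p/U (D(U, p) = (2*p)/((2*U)) = (2*p)*(1/(2*U)) = p/U)
√(D(-9, 4) - 166) = √(4/(-9) - 166) = √(4*(-⅑) - 166) = √(-4/9 - 166) = √(-1498/9) = I*√1498/3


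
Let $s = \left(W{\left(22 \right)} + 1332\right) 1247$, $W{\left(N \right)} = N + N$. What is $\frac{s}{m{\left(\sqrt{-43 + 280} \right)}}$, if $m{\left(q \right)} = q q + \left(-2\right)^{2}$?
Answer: $\frac{1715872}{241} \approx 7119.8$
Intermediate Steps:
$W{\left(N \right)} = 2 N$
$m{\left(q \right)} = 4 + q^{2}$ ($m{\left(q \right)} = q^{2} + 4 = 4 + q^{2}$)
$s = 1715872$ ($s = \left(2 \cdot 22 + 1332\right) 1247 = \left(44 + 1332\right) 1247 = 1376 \cdot 1247 = 1715872$)
$\frac{s}{m{\left(\sqrt{-43 + 280} \right)}} = \frac{1715872}{4 + \left(\sqrt{-43 + 280}\right)^{2}} = \frac{1715872}{4 + \left(\sqrt{237}\right)^{2}} = \frac{1715872}{4 + 237} = \frac{1715872}{241}$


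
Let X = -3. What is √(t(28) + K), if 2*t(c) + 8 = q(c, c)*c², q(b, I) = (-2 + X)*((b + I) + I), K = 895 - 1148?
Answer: I*√164897 ≈ 406.08*I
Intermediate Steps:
K = -253
q(b, I) = -10*I - 5*b (q(b, I) = (-2 - 3)*((b + I) + I) = -5*((I + b) + I) = -5*(b + 2*I) = -10*I - 5*b)
t(c) = -4 - 15*c³/2 (t(c) = -4 + ((-10*c - 5*c)*c²)/2 = -4 + ((-15*c)*c²)/2 = -4 + (-15*c³)/2 = -4 - 15*c³/2)
√(t(28) + K) = √((-4 - 15/2*28³) - 253) = √((-4 - 15/2*21952) - 253) = √((-4 - 164640) - 253) = √(-164644 - 253) = √(-164897) = I*√164897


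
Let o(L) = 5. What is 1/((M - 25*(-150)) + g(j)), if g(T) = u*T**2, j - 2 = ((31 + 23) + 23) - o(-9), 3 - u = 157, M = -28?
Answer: -1/839582 ≈ -1.1911e-6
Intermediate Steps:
u = -154 (u = 3 - 1*157 = 3 - 157 = -154)
j = 74 (j = 2 + (((31 + 23) + 23) - 1*5) = 2 + ((54 + 23) - 5) = 2 + (77 - 5) = 2 + 72 = 74)
g(T) = -154*T**2
1/((M - 25*(-150)) + g(j)) = 1/((-28 - 25*(-150)) - 154*74**2) = 1/((-28 + 3750) - 154*5476) = 1/(3722 - 843304) = 1/(-839582) = -1/839582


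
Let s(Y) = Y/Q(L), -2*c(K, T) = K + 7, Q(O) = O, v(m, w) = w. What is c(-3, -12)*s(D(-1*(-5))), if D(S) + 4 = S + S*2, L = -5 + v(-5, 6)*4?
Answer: -22/19 ≈ -1.1579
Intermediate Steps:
L = 19 (L = -5 + 6*4 = -5 + 24 = 19)
D(S) = -4 + 3*S (D(S) = -4 + (S + S*2) = -4 + (S + 2*S) = -4 + 3*S)
c(K, T) = -7/2 - K/2 (c(K, T) = -(K + 7)/2 = -(7 + K)/2 = -7/2 - K/2)
s(Y) = Y/19
c(-3, -12)*s(D(-1*(-5))) = (-7/2 - ½*(-3))*((-4 + 3*(-1*(-5)))/19) = (-7/2 + 3/2)*((-4 + 3*5)/19) = -2*(-4 + 15)/19 = -2*11/19 = -22/19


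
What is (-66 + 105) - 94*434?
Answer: -40757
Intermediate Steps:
(-66 + 105) - 94*434 = 39 - 40796 = -40757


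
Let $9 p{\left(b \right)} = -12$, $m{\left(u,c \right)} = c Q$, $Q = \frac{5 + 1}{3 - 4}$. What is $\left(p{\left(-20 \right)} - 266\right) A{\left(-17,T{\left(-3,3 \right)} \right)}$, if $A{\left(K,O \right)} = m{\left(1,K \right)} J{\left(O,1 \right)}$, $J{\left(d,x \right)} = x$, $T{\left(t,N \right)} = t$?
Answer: $-27268$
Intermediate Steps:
$Q = -6$ ($Q = \frac{6}{-1} = 6 \left(-1\right) = -6$)
$m{\left(u,c \right)} = - 6 c$ ($m{\left(u,c \right)} = c \left(-6\right) = - 6 c$)
$A{\left(K,O \right)} = - 6 K$ ($A{\left(K,O \right)} = - 6 K 1 = - 6 K$)
$p{\left(b \right)} = - \frac{4}{3}$ ($p{\left(b \right)} = \frac{1}{9} \left(-12\right) = - \frac{4}{3}$)
$\left(p{\left(-20 \right)} - 266\right) A{\left(-17,T{\left(-3,3 \right)} \right)} = \left(- \frac{4}{3} - 266\right) \left(\left(-6\right) \left(-17\right)\right) = \left(- \frac{802}{3}\right) 102 = -27268$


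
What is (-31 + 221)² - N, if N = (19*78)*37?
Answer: -18734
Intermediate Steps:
N = 54834 (N = 1482*37 = 54834)
(-31 + 221)² - N = (-31 + 221)² - 1*54834 = 190² - 54834 = 36100 - 54834 = -18734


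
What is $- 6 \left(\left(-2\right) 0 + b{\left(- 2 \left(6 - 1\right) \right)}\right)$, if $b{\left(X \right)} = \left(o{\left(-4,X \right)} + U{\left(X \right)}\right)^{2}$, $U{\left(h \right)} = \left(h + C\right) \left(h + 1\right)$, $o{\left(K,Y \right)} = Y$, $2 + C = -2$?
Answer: $-80736$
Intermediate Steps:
$C = -4$ ($C = -2 - 2 = -4$)
$U{\left(h \right)} = \left(1 + h\right) \left(-4 + h\right)$ ($U{\left(h \right)} = \left(h - 4\right) \left(h + 1\right) = \left(-4 + h\right) \left(1 + h\right) = \left(1 + h\right) \left(-4 + h\right)$)
$b{\left(X \right)} = \left(-4 + X^{2} - 2 X\right)^{2}$ ($b{\left(X \right)} = \left(X - \left(4 - X^{2} + 3 X\right)\right)^{2} = \left(-4 + X^{2} - 2 X\right)^{2}$)
$- 6 \left(\left(-2\right) 0 + b{\left(- 2 \left(6 - 1\right) \right)}\right) = - 6 \left(\left(-2\right) 0 + \left(-4 + \left(- 2 \left(6 - 1\right)\right)^{2} - 2 \left(- 2 \left(6 - 1\right)\right)\right)^{2}\right) = - 6 \left(0 + \left(-4 + \left(\left(-2\right) 5\right)^{2} - 2 \left(\left(-2\right) 5\right)\right)^{2}\right) = - 6 \left(0 + \left(-4 + \left(-10\right)^{2} - -20\right)^{2}\right) = - 6 \left(0 + \left(-4 + 100 + 20\right)^{2}\right) = - 6 \left(0 + 116^{2}\right) = - 6 \left(0 + 13456\right) = \left(-6\right) 13456 = -80736$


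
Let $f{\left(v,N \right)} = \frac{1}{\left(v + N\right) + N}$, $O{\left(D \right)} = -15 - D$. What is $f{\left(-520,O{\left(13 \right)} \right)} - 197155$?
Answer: $- \frac{113561281}{576} \approx -1.9716 \cdot 10^{5}$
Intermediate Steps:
$f{\left(v,N \right)} = \frac{1}{v + 2 N}$ ($f{\left(v,N \right)} = \frac{1}{\left(N + v\right) + N} = \frac{1}{v + 2 N}$)
$f{\left(-520,O{\left(13 \right)} \right)} - 197155 = \frac{1}{-520 + 2 \left(-15 - 13\right)} - 197155 = \frac{1}{-520 + 2 \left(-28\right)} - 197155 = \frac{1}{-520 - 56} - 197155 = \frac{1}{-576} - 197155 = - \frac{1}{576} - 197155 = - \frac{113561281}{576}$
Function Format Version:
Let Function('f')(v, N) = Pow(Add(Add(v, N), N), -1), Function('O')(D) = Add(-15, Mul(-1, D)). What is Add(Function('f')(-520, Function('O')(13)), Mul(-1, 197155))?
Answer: Rational(-113561281, 576) ≈ -1.9716e+5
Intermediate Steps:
Function('f')(v, N) = Pow(Add(v, Mul(2, N)), -1) (Function('f')(v, N) = Pow(Add(Add(N, v), N), -1) = Pow(Add(v, Mul(2, N)), -1))
Add(Function('f')(-520, Function('O')(13)), Mul(-1, 197155)) = Add(Pow(Add(-520, Mul(2, Add(-15, Mul(-1, 13)))), -1), Mul(-1, 197155)) = Add(Pow(Add(-520, Mul(2, Add(-15, -13))), -1), -197155) = Add(Pow(Add(-520, Mul(2, -28)), -1), -197155) = Add(Pow(Add(-520, -56), -1), -197155) = Add(Pow(-576, -1), -197155) = Add(Rational(-1, 576), -197155) = Rational(-113561281, 576)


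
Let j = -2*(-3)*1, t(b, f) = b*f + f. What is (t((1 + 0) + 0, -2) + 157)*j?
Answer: 918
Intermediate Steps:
t(b, f) = f + b*f
j = 6 (j = 6*1 = 6)
(t((1 + 0) + 0, -2) + 157)*j = (-2*(1 + ((1 + 0) + 0)) + 157)*6 = (-2*(1 + (1 + 0)) + 157)*6 = (-2*(1 + 1) + 157)*6 = (-2*2 + 157)*6 = (-4 + 157)*6 = 153*6 = 918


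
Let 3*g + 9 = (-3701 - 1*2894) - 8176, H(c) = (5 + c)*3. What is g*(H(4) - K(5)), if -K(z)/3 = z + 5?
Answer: -280820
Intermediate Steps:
K(z) = -15 - 3*z (K(z) = -3*(z + 5) = -3*(5 + z) = -15 - 3*z)
H(c) = 15 + 3*c
g = -14780/3 (g = -3 + ((-3701 - 1*2894) - 8176)/3 = -3 + ((-3701 - 2894) - 8176)/3 = -3 + (-6595 - 8176)/3 = -3 + (⅓)*(-14771) = -3 - 14771/3 = -14780/3 ≈ -4926.7)
g*(H(4) - K(5)) = -14780*((15 + 3*4) - (-15 - 3*5))/3 = -14780*((15 + 12) - (-15 - 15))/3 = -14780*(27 - 1*(-30))/3 = -14780*(27 + 30)/3 = -14780/3*57 = -280820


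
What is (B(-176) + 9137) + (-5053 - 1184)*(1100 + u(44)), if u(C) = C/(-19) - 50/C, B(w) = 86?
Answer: -259537945/38 ≈ -6.8299e+6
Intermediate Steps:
u(C) = -50/C - C/19 (u(C) = C*(-1/19) - 50/C = -C/19 - 50/C = -50/C - C/19)
(B(-176) + 9137) + (-5053 - 1184)*(1100 + u(44)) = (86 + 9137) + (-5053 - 1184)*(1100 + (-50/44 - 1/19*44)) = 9223 - 6237*(1100 + (-50*1/44 - 44/19)) = 9223 - 6237*(1100 + (-25/22 - 44/19)) = 9223 - 6237*(1100 - 1443/418) = 9223 - 6237*458357/418 = 9223 - 259888419/38 = -259537945/38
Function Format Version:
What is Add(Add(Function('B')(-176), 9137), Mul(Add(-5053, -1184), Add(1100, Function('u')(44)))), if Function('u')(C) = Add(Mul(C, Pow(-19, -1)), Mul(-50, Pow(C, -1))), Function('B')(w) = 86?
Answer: Rational(-259537945, 38) ≈ -6.8299e+6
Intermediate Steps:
Function('u')(C) = Add(Mul(-50, Pow(C, -1)), Mul(Rational(-1, 19), C)) (Function('u')(C) = Add(Mul(C, Rational(-1, 19)), Mul(-50, Pow(C, -1))) = Add(Mul(Rational(-1, 19), C), Mul(-50, Pow(C, -1))) = Add(Mul(-50, Pow(C, -1)), Mul(Rational(-1, 19), C)))
Add(Add(Function('B')(-176), 9137), Mul(Add(-5053, -1184), Add(1100, Function('u')(44)))) = Add(Add(86, 9137), Mul(Add(-5053, -1184), Add(1100, Add(Mul(-50, Pow(44, -1)), Mul(Rational(-1, 19), 44))))) = Add(9223, Mul(-6237, Add(1100, Add(Mul(-50, Rational(1, 44)), Rational(-44, 19))))) = Add(9223, Mul(-6237, Add(1100, Add(Rational(-25, 22), Rational(-44, 19))))) = Add(9223, Mul(-6237, Add(1100, Rational(-1443, 418)))) = Add(9223, Mul(-6237, Rational(458357, 418))) = Add(9223, Rational(-259888419, 38)) = Rational(-259537945, 38)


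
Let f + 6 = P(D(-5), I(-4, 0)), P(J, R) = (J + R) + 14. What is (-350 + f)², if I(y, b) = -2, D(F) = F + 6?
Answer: 117649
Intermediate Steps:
D(F) = 6 + F
P(J, R) = 14 + J + R
f = 7 (f = -6 + (14 + (6 - 5) - 2) = -6 + (14 + 1 - 2) = -6 + 13 = 7)
(-350 + f)² = (-350 + 7)² = (-343)² = 117649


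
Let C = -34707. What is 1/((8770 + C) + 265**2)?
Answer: 1/44288 ≈ 2.2579e-5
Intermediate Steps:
1/((8770 + C) + 265**2) = 1/((8770 - 34707) + 265**2) = 1/(-25937 + 70225) = 1/44288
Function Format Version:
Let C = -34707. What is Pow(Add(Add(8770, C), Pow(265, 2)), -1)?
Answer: Rational(1, 44288) ≈ 2.2579e-5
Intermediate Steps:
Pow(Add(Add(8770, C), Pow(265, 2)), -1) = Pow(Add(Add(8770, -34707), Pow(265, 2)), -1) = Pow(Add(-25937, 70225), -1) = Pow(44288, -1) = Rational(1, 44288)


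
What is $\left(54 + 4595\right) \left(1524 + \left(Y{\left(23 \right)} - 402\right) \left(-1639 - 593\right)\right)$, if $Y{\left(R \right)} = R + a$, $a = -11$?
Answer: $4053946596$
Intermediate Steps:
$Y{\left(R \right)} = -11 + R$ ($Y{\left(R \right)} = R - 11 = -11 + R$)
$\left(54 + 4595\right) \left(1524 + \left(Y{\left(23 \right)} - 402\right) \left(-1639 - 593\right)\right) = \left(54 + 4595\right) \left(1524 + \left(\left(-11 + 23\right) - 402\right) \left(-1639 - 593\right)\right) = 4649 \left(1524 + \left(12 - 402\right) \left(-2232\right)\right) = 4649 \left(1524 - -870480\right) = 4649 \left(1524 + 870480\right) = 4649 \cdot 872004 = 4053946596$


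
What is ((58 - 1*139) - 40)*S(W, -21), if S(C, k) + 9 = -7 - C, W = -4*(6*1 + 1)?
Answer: -1452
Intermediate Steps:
W = -28 (W = -4*(6 + 1) = -4*7 = -28)
S(C, k) = -16 - C (S(C, k) = -9 + (-7 - C) = -16 - C)
((58 - 1*139) - 40)*S(W, -21) = ((58 - 1*139) - 40)*(-16 - 1*(-28)) = ((58 - 139) - 40)*(-16 + 28) = (-81 - 40)*12 = -121*12 = -1452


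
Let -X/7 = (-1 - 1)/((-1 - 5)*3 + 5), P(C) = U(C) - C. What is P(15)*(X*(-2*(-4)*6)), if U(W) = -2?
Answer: 11424/13 ≈ 878.77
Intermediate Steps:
P(C) = -2 - C
X = -14/13 (X = -7*(-1 - 1)/((-1 - 5)*3 + 5) = -(-14)/(-6*3 + 5) = -(-14)/(-18 + 5) = -(-14)/(-13) = -(-14)*(-1)/13 = -7*2/13 = -14/13 ≈ -1.0769)
P(15)*(X*(-2*(-4)*6)) = (-2 - 1*15)*(-14*(-2*(-4))*6/13) = (-2 - 15)*(-112*6/13) = -(-238)*48/13 = -17*(-672/13) = 11424/13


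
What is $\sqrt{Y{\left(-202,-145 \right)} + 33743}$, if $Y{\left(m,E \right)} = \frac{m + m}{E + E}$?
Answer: $\frac{\sqrt{709475865}}{145} \approx 183.7$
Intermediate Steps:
$Y{\left(m,E \right)} = \frac{m}{E}$ ($Y{\left(m,E \right)} = \frac{2 m}{2 E} = 2 m \frac{1}{2 E} = \frac{m}{E}$)
$\sqrt{Y{\left(-202,-145 \right)} + 33743} = \sqrt{- \frac{202}{-145} + 33743} = \sqrt{\left(-202\right) \left(- \frac{1}{145}\right) + 33743} = \sqrt{\frac{202}{145} + 33743} = \sqrt{\frac{4892937}{145}} = \frac{\sqrt{709475865}}{145}$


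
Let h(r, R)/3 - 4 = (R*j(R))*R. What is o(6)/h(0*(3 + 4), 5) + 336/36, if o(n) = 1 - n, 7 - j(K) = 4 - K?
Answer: 5707/612 ≈ 9.3252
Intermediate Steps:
j(K) = 3 + K (j(K) = 7 - (4 - K) = 7 + (-4 + K) = 3 + K)
h(r, R) = 12 + 3*R**2*(3 + R) (h(r, R) = 12 + 3*((R*(3 + R))*R) = 12 + 3*(R**2*(3 + R)) = 12 + 3*R**2*(3 + R))
o(6)/h(0*(3 + 4), 5) + 336/36 = (1 - 1*6)/(12 + 3*5**2*(3 + 5)) + 336/36 = (1 - 6)/(12 + 3*25*8) + 336*(1/36) = -5/(12 + 600) + 28/3 = -5/612 + 28/3 = 5707/612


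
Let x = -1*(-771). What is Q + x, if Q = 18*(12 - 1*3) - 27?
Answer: 906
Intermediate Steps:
x = 771
Q = 135 (Q = 18*(12 - 3) - 27 = 18*9 - 27 = 162 - 27 = 135)
Q + x = 135 + 771 = 906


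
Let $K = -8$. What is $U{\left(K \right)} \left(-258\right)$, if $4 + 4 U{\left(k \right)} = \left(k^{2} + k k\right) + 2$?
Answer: $-8127$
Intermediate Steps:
$U{\left(k \right)} = - \frac{1}{2} + \frac{k^{2}}{2}$ ($U{\left(k \right)} = -1 + \frac{\left(k^{2} + k k\right) + 2}{4} = -1 + \frac{\left(k^{2} + k^{2}\right) + 2}{4} = -1 + \frac{2 k^{2} + 2}{4} = -1 + \frac{2 + 2 k^{2}}{4} = -1 + \left(\frac{1}{2} + \frac{k^{2}}{2}\right) = - \frac{1}{2} + \frac{k^{2}}{2}$)
$U{\left(K \right)} \left(-258\right) = \left(- \frac{1}{2} + \frac{\left(-8\right)^{2}}{2}\right) \left(-258\right) = \left(- \frac{1}{2} + \frac{1}{2} \cdot 64\right) \left(-258\right) = \left(- \frac{1}{2} + 32\right) \left(-258\right) = \frac{63}{2} \left(-258\right) = -8127$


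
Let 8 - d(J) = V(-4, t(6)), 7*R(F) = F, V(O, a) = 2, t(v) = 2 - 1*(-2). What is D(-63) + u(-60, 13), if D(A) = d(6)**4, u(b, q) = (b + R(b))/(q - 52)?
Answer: 118096/91 ≈ 1297.8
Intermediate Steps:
t(v) = 4 (t(v) = 2 + 2 = 4)
R(F) = F/7
d(J) = 6 (d(J) = 8 - 1*2 = 8 - 2 = 6)
u(b, q) = 8*b/(7*(-52 + q)) (u(b, q) = (b + b/7)/(q - 52) = (8*b/7)/(-52 + q) = 8*b/(7*(-52 + q)))
D(A) = 1296 (D(A) = 6**4 = 1296)
D(-63) + u(-60, 13) = 1296 + (8/7)*(-60)/(-52 + 13) = 1296 + (8/7)*(-60)/(-39) = 1296 + (8/7)*(-60)*(-1/39) = 1296 + 160/91 = 118096/91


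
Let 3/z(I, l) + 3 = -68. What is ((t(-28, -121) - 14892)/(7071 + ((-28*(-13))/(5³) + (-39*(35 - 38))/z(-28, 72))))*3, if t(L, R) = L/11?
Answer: -30720000/2959627 ≈ -10.380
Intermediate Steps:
z(I, l) = -3/71 (z(I, l) = 3/(-3 - 68) = 3/(-71) = 3*(-1/71) = -3/71)
t(L, R) = L/11 (t(L, R) = L*(1/11) = L/11)
((t(-28, -121) - 14892)/(7071 + ((-28*(-13))/(5³) + (-39*(35 - 38))/z(-28, 72))))*3 = (((1/11)*(-28) - 14892)/(7071 + ((-28*(-13))/(5³) + (-39*(35 - 38))/(-3/71))))*3 = ((-28/11 - 14892)/(7071 + (364/125 - 39*(-3)*(-71/3))))*3 = -163840/(11*(7071 + (364*(1/125) + 117*(-71/3))))*3 = -163840/(11*(7071 + (364/125 - 2769)))*3 = -163840/(11*(7071 - 345761/125))*3 = -163840/(11*538114/125)*3 = -163840/11*125/538114*3 = -10240000/2959627*3 = -30720000/2959627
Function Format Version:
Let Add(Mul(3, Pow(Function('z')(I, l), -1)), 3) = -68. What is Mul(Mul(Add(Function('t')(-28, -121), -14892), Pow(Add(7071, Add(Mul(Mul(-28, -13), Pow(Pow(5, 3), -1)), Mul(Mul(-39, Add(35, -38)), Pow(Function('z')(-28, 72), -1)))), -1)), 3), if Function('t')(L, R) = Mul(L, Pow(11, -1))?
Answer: Rational(-30720000, 2959627) ≈ -10.380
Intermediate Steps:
Function('z')(I, l) = Rational(-3, 71) (Function('z')(I, l) = Mul(3, Pow(Add(-3, -68), -1)) = Mul(3, Pow(-71, -1)) = Mul(3, Rational(-1, 71)) = Rational(-3, 71))
Function('t')(L, R) = Mul(Rational(1, 11), L) (Function('t')(L, R) = Mul(L, Rational(1, 11)) = Mul(Rational(1, 11), L))
Mul(Mul(Add(Function('t')(-28, -121), -14892), Pow(Add(7071, Add(Mul(Mul(-28, -13), Pow(Pow(5, 3), -1)), Mul(Mul(-39, Add(35, -38)), Pow(Function('z')(-28, 72), -1)))), -1)), 3) = Mul(Mul(Add(Mul(Rational(1, 11), -28), -14892), Pow(Add(7071, Add(Mul(Mul(-28, -13), Pow(Pow(5, 3), -1)), Mul(Mul(-39, Add(35, -38)), Pow(Rational(-3, 71), -1)))), -1)), 3) = Mul(Mul(Add(Rational(-28, 11), -14892), Pow(Add(7071, Add(Mul(364, Pow(125, -1)), Mul(Mul(-39, -3), Rational(-71, 3)))), -1)), 3) = Mul(Mul(Rational(-163840, 11), Pow(Add(7071, Add(Mul(364, Rational(1, 125)), Mul(117, Rational(-71, 3)))), -1)), 3) = Mul(Mul(Rational(-163840, 11), Pow(Add(7071, Add(Rational(364, 125), -2769)), -1)), 3) = Mul(Mul(Rational(-163840, 11), Pow(Add(7071, Rational(-345761, 125)), -1)), 3) = Mul(Mul(Rational(-163840, 11), Pow(Rational(538114, 125), -1)), 3) = Mul(Mul(Rational(-163840, 11), Rational(125, 538114)), 3) = Mul(Rational(-10240000, 2959627), 3) = Rational(-30720000, 2959627)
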